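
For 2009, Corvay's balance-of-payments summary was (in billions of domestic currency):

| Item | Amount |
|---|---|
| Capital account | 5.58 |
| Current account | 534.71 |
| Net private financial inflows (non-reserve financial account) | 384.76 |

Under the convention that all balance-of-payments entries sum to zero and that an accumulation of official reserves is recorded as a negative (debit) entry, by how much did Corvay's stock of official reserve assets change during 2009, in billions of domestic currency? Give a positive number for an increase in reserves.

925.05

Official reserve transactions balance = -(534.71 + 5.58 + 384.76) = -925.05
An accumulation of reserves is recorded as a debit (negative entry), so the change in the stock of reserves is the negative of that balance.
Change in official reserves = -(-925.05) = 925.05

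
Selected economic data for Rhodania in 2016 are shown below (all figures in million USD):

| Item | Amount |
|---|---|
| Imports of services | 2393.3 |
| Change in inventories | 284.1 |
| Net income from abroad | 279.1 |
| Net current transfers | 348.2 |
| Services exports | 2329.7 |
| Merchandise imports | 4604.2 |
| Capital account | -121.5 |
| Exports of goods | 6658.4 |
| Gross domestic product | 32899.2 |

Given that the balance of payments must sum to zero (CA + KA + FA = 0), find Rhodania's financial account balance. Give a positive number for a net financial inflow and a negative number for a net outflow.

-2496.4

Goods balance = 6658.4 - 4604.2 = 2054.2
Services balance = 2329.7 - 2393.3 = -63.6
Trade balance (goods + services) = 2054.2 + (-63.6) = 1990.6
Net primary income = 279.1
Net secondary income = 348.2
Current account = 1990.6 + 279.1 + 348.2 = 2617.9
Financial account = -(2617.9 + (-121.5)) = -2496.4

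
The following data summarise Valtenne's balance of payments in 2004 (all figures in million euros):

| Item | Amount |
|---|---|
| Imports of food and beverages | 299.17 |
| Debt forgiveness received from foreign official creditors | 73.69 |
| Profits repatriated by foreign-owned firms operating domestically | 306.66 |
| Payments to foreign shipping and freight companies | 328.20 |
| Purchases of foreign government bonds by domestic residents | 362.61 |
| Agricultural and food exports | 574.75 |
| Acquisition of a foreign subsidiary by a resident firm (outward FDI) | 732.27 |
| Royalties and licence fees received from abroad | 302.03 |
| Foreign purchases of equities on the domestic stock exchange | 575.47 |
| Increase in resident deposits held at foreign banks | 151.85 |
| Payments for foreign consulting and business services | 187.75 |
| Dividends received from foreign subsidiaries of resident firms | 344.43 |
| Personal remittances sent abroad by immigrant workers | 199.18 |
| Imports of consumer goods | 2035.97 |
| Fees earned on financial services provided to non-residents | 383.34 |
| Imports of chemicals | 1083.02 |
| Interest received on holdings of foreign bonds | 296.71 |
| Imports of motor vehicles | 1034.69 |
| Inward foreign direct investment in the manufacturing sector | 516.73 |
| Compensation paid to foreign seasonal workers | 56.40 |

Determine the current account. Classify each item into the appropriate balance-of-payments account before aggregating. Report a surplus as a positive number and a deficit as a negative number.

Goods: 574.75 - 1083.02 - 299.17 - 2035.97 - 1034.69 = -3878.10
Services: -328.20 + 383.34 + 302.03 - 187.75 = 169.42
Primary income: 344.43 - 306.66 + 296.71 - 56.40 = 278.08
Secondary income: -199.18
Current account = (-3878.10) + 169.42 + 278.08 + (-199.18) = -3629.78
(Excluded from the current account — capital account: debt forgiveness received from foreign official creditors 73.69; financial account: purchases of foreign government bonds by domestic residents 362.61, acquisition of a foreign subsidiary by a resident firm (outward FDI) 732.27, foreign purchases of equities on the domestic stock exchange 575.47, increase in resident deposits held at foreign banks 151.85, inward foreign direct investment in the manufacturing sector 516.73.)

-3629.78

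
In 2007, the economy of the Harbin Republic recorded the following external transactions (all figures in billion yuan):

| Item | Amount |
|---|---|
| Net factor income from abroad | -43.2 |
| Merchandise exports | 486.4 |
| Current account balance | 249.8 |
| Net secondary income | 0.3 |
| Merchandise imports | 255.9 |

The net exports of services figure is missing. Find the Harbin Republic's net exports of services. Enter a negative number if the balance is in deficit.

Current account = goods balance + services balance + net primary income + net secondary income
Sum of the known components = 187.6
Net exports of services = CA - (known components) = 249.8 - 187.6 = 62.2

62.2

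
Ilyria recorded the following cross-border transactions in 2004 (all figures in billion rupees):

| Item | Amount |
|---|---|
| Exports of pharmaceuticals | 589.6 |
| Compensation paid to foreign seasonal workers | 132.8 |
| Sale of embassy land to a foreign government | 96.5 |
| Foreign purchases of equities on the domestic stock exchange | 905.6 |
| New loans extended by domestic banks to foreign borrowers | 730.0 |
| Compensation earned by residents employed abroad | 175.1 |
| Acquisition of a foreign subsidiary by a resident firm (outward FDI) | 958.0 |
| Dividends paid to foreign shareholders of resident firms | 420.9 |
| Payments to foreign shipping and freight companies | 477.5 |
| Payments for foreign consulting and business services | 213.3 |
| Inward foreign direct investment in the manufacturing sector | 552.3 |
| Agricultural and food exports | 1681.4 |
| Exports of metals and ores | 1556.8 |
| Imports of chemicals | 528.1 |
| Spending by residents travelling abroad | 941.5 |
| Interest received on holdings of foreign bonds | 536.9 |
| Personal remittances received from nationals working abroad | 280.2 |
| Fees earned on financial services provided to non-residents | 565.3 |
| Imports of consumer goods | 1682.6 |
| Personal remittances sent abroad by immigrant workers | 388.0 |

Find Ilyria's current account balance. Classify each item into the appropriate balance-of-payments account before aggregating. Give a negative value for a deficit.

Goods: 1556.8 + 1681.4 - 1682.6 + 589.6 - 528.1 = 1617.1
Services: -213.3 - 941.5 + 565.3 - 477.5 = -1067.0
Primary income: -132.8 + 536.9 + 175.1 - 420.9 = 158.3
Secondary income: -388.0 + 280.2 = -107.8
Current account = 1617.1 + (-1067.0) + 158.3 + (-107.8) = 600.6
(Excluded from the current account — capital account: sale of embassy land to a foreign government 96.5; financial account: foreign purchases of equities on the domestic stock exchange 905.6, new loans extended by domestic banks to foreign borrowers 730.0, acquisition of a foreign subsidiary by a resident firm (outward FDI) 958.0, inward foreign direct investment in the manufacturing sector 552.3.)

600.6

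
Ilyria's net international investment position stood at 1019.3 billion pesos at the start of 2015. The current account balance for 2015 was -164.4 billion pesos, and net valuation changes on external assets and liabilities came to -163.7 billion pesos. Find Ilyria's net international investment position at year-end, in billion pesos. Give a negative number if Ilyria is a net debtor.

Change in NIIP = current account + net valuation change = -164.4 + (-163.7) = -328.1
End-of-year NIIP = 1019.3 + (-328.1) = 691.2

691.2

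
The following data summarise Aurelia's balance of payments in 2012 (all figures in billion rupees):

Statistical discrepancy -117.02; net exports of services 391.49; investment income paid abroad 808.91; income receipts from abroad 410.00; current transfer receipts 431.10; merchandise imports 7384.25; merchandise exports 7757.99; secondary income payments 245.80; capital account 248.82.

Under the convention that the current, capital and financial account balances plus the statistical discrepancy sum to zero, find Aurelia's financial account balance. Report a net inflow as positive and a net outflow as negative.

-683.42

Goods balance = 7757.99 - 7384.25 = 373.74
Services balance = 391.49
Trade balance (goods + services) = 373.74 + 391.49 = 765.23
Net primary income = 410.00 - 808.91 = -398.91
Net secondary income = 431.10 - 245.80 = 185.30
Current account = 765.23 + (-398.91) + 185.30 = 551.62
Financial account = -(551.62 + 248.82 + (-117.02)) = -683.42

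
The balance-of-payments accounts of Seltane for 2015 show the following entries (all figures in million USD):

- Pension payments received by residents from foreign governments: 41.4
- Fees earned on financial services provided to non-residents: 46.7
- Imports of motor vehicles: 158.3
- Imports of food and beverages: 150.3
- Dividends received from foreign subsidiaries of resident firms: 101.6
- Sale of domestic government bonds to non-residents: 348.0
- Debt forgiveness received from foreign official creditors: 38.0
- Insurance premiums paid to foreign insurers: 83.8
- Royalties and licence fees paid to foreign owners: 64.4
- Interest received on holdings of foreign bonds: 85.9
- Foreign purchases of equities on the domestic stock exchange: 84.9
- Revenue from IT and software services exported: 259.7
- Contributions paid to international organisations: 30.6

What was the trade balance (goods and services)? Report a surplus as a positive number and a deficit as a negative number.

-150.4

Goods: -158.3 - 150.3 = -308.6
Services: -83.8 + 259.7 - 64.4 + 46.7 = 158.2
Trade balance = -308.6 + 158.2 = -150.4
(Excluded from the trade balance — secondary income: pension payments received by residents from foreign governments 41.4, contributions paid to international organisations 30.6; primary income: dividends received from foreign subsidiaries of resident firms 101.6, interest received on holdings of foreign bonds 85.9; financial account: sale of domestic government bonds to non-residents 348.0, foreign purchases of equities on the domestic stock exchange 84.9; capital account: debt forgiveness received from foreign official creditors 38.0.)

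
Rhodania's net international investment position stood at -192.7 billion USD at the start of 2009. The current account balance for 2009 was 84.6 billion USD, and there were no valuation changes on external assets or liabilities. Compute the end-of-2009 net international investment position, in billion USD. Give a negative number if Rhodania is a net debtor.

-108.1

With no valuation effects, change in NIIP = current account = 84.6
End-of-year NIIP = -192.7 + 84.6 = -108.1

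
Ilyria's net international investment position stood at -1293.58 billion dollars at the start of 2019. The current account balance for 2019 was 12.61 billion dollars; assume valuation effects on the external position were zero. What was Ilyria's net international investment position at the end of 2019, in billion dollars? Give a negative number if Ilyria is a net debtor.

With no valuation effects, change in NIIP = current account = 12.61
End-of-year NIIP = -1293.58 + 12.61 = -1280.97

-1280.97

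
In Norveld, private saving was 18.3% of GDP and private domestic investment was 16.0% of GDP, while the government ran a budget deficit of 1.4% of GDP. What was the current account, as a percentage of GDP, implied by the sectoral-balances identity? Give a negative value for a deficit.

0.9

By the sectoral-balances identity, CA = (S_private - I) + (T - G).
Private balance = 18.3 - 16.0 = 2.3
Government balance (T - G) = -1.4
CA = 2.3 + (-1.4) = 0.9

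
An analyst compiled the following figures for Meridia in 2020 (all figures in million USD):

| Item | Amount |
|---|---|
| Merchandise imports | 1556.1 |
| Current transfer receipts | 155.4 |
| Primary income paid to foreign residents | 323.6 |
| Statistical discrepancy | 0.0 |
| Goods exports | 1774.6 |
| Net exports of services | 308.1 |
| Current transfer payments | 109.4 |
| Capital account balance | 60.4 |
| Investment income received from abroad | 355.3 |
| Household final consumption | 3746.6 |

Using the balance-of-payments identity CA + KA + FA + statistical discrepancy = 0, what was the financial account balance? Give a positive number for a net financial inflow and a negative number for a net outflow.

Goods balance = 1774.6 - 1556.1 = 218.5
Services balance = 308.1
Trade balance (goods + services) = 218.5 + 308.1 = 526.6
Net primary income = 355.3 - 323.6 = 31.7
Net secondary income = 155.4 - 109.4 = 46.0
Current account = 526.6 + 31.7 + 46.0 = 604.3
Financial account = -(604.3 + 60.4 + 0.0) = -664.7

-664.7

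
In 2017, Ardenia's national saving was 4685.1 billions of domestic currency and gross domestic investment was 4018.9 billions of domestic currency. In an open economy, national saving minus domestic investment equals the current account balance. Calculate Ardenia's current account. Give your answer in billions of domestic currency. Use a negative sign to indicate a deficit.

666.2

CA = S - I = 4685.1 - 4018.9 = 666.2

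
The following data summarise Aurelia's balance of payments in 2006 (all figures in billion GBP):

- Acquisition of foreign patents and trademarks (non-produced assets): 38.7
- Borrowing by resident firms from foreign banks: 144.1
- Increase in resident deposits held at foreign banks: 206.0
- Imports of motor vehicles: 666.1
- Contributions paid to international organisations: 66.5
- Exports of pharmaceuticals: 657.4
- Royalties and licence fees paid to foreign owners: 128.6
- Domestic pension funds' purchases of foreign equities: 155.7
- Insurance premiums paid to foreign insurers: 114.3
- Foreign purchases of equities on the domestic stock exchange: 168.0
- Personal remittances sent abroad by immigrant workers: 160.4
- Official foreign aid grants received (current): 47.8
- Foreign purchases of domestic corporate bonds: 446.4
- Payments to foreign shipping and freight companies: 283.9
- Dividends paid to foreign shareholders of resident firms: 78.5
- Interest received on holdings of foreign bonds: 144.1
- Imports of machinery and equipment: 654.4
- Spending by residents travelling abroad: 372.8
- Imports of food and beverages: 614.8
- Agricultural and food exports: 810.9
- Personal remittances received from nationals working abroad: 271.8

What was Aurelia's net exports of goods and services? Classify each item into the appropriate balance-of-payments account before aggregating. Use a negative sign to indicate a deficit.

-1366.6

Goods: -654.4 - 614.8 + 810.9 - 666.1 + 657.4 = -467.0
Services: -283.9 - 128.6 - 372.8 - 114.3 = -899.6
Trade balance = -467.0 + (-899.6) = -1366.6
(Excluded from the trade balance — capital account: acquisition of foreign patents and trademarks (non-produced assets) 38.7; financial account: borrowing by resident firms from foreign banks 144.1, increase in resident deposits held at foreign banks 206.0, domestic pension funds' purchases of foreign equities 155.7, foreign purchases of equities on the domestic stock exchange 168.0, foreign purchases of domestic corporate bonds 446.4; secondary income: contributions paid to international organisations 66.5, personal remittances sent abroad by immigrant workers 160.4, official foreign aid grants received (current) 47.8, personal remittances received from nationals working abroad 271.8; primary income: dividends paid to foreign shareholders of resident firms 78.5, interest received on holdings of foreign bonds 144.1.)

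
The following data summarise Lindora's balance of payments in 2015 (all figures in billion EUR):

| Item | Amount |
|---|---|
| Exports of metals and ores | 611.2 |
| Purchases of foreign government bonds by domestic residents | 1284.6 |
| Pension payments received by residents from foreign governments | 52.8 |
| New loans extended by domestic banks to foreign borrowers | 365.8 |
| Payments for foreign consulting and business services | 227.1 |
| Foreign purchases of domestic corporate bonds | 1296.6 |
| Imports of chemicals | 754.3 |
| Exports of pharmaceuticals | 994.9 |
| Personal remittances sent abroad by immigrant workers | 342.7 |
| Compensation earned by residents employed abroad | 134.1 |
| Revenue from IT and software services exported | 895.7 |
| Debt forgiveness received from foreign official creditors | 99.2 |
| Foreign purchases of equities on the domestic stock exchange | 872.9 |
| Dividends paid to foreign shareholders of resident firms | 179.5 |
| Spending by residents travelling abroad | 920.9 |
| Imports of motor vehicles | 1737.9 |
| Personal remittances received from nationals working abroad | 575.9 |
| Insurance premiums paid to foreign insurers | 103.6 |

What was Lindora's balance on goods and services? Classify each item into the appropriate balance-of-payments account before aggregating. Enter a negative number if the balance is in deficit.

-1242.0

Goods: -754.3 + 611.2 - 1737.9 + 994.9 = -886.1
Services: -227.1 + 895.7 - 920.9 - 103.6 = -355.9
Trade balance = -886.1 + (-355.9) = -1242.0
(Excluded from the trade balance — financial account: purchases of foreign government bonds by domestic residents 1284.6, new loans extended by domestic banks to foreign borrowers 365.8, foreign purchases of domestic corporate bonds 1296.6, foreign purchases of equities on the domestic stock exchange 872.9; secondary income: pension payments received by residents from foreign governments 52.8, personal remittances sent abroad by immigrant workers 342.7, personal remittances received from nationals working abroad 575.9; primary income: compensation earned by residents employed abroad 134.1, dividends paid to foreign shareholders of resident firms 179.5; capital account: debt forgiveness received from foreign official creditors 99.2.)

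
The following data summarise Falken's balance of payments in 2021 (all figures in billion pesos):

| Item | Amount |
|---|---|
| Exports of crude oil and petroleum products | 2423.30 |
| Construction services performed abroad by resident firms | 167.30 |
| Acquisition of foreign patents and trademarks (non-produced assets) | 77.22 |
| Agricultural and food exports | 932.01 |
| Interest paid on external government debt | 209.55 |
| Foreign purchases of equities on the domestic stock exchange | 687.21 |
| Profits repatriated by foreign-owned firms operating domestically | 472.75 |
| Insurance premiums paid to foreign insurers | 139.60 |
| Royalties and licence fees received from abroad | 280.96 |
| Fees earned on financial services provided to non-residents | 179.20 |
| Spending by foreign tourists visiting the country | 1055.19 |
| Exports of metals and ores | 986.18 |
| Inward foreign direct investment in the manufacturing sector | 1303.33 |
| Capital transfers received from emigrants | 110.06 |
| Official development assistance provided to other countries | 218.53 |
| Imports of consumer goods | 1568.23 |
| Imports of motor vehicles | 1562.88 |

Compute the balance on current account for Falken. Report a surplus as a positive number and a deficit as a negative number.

1852.60

Goods: -1568.23 + 932.01 + 2423.30 - 1562.88 + 986.18 = 1210.38
Services: 179.20 + 1055.19 + 167.30 + 280.96 - 139.60 = 1543.05
Primary income: -472.75 - 209.55 = -682.30
Secondary income: -218.53
Current account = 1210.38 + 1543.05 + (-682.30) + (-218.53) = 1852.60
(Excluded from the current account — capital account: acquisition of foreign patents and trademarks (non-produced assets) 77.22, capital transfers received from emigrants 110.06; financial account: foreign purchases of equities on the domestic stock exchange 687.21, inward foreign direct investment in the manufacturing sector 1303.33.)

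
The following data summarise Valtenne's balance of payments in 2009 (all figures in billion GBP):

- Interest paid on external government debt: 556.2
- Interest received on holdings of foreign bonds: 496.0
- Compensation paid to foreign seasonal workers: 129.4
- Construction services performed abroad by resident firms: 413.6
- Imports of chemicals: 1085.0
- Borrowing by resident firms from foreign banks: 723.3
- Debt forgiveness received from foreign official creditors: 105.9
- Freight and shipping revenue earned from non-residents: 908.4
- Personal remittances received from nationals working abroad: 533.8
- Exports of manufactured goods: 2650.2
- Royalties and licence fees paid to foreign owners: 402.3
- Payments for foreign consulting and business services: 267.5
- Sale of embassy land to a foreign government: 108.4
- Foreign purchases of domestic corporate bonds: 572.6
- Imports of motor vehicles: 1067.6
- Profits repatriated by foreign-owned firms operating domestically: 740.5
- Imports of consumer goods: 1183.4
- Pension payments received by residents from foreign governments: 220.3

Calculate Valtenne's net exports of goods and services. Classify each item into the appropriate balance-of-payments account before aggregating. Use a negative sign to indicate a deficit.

Goods: 2650.2 - 1085.0 - 1183.4 - 1067.6 = -685.8
Services: -267.5 + 413.6 + 908.4 - 402.3 = 652.2
Trade balance = -685.8 + 652.2 = -33.6
(Excluded from the trade balance — primary income: interest paid on external government debt 556.2, interest received on holdings of foreign bonds 496.0, compensation paid to foreign seasonal workers 129.4, profits repatriated by foreign-owned firms operating domestically 740.5; financial account: borrowing by resident firms from foreign banks 723.3, foreign purchases of domestic corporate bonds 572.6; capital account: debt forgiveness received from foreign official creditors 105.9, sale of embassy land to a foreign government 108.4; secondary income: personal remittances received from nationals working abroad 533.8, pension payments received by residents from foreign governments 220.3.)

-33.6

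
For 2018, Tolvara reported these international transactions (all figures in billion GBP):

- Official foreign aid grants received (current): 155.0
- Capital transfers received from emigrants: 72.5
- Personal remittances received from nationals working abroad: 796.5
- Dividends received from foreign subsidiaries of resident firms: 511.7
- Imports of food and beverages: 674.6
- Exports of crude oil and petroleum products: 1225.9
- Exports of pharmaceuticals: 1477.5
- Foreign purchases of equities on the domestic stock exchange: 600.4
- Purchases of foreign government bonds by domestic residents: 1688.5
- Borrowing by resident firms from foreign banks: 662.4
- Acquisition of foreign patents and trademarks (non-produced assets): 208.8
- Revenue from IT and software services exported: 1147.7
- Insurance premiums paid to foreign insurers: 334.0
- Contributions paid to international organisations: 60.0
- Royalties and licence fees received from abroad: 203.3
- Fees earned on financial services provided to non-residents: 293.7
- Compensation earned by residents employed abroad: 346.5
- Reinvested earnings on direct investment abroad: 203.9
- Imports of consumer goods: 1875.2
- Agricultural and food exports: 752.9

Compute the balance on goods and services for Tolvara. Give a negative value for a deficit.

Goods: -1875.2 + 1477.5 + 752.9 + 1225.9 - 674.6 = 906.5
Services: -334.0 + 203.3 + 1147.7 + 293.7 = 1310.7
Trade balance = 906.5 + 1310.7 = 2217.2
(Excluded from the trade balance — secondary income: official foreign aid grants received (current) 155.0, personal remittances received from nationals working abroad 796.5, contributions paid to international organisations 60.0; capital account: capital transfers received from emigrants 72.5, acquisition of foreign patents and trademarks (non-produced assets) 208.8; primary income: dividends received from foreign subsidiaries of resident firms 511.7, compensation earned by residents employed abroad 346.5, reinvested earnings on direct investment abroad 203.9; financial account: foreign purchases of equities on the domestic stock exchange 600.4, purchases of foreign government bonds by domestic residents 1688.5, borrowing by resident firms from foreign banks 662.4.)

2217.2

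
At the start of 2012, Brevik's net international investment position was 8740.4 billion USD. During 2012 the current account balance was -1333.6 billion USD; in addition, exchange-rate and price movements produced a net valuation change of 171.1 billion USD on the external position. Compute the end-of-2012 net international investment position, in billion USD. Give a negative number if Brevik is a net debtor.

7577.9

Change in NIIP = current account + net valuation change = -1333.6 + 171.1 = -1162.5
End-of-year NIIP = 8740.4 + (-1162.5) = 7577.9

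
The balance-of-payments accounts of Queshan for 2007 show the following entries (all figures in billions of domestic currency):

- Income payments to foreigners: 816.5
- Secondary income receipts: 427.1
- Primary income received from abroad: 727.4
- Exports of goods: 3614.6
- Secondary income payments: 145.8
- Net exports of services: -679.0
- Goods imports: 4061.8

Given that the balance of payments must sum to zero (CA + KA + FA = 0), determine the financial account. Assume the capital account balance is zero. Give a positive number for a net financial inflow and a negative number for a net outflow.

Goods balance = 3614.6 - 4061.8 = -447.2
Services balance = -679.0
Trade balance (goods + services) = -447.2 + (-679.0) = -1126.2
Net primary income = 727.4 - 816.5 = -89.1
Net secondary income = 427.1 - 145.8 = 281.3
Current account = -1126.2 + (-89.1) + 281.3 = -934.0
Financial account = -(-934.0) = 934.0

934.0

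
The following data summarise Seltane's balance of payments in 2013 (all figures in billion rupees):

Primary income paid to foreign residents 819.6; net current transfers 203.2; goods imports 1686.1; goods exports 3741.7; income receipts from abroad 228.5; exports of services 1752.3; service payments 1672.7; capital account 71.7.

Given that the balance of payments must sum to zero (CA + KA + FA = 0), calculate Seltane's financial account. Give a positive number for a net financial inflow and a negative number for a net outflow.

Goods balance = 3741.7 - 1686.1 = 2055.6
Services balance = 1752.3 - 1672.7 = 79.6
Trade balance (goods + services) = 2055.6 + 79.6 = 2135.2
Net primary income = 228.5 - 819.6 = -591.1
Net secondary income = 203.2
Current account = 2135.2 + (-591.1) + 203.2 = 1747.3
Financial account = -(1747.3 + 71.7) = -1819.0

-1819.0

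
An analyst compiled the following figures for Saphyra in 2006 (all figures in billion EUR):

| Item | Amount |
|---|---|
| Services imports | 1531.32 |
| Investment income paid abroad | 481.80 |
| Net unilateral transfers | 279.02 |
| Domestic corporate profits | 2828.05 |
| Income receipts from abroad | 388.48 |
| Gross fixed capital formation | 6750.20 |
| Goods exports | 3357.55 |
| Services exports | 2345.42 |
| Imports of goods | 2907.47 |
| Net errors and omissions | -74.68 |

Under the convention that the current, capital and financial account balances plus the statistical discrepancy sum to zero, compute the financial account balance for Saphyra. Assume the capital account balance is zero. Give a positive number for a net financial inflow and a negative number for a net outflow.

Goods balance = 3357.55 - 2907.47 = 450.08
Services balance = 2345.42 - 1531.32 = 814.10
Trade balance (goods + services) = 450.08 + 814.10 = 1264.18
Net primary income = 388.48 - 481.80 = -93.32
Net secondary income = 279.02
Current account = 1264.18 + (-93.32) + 279.02 = 1449.88
Financial account = -(1449.88 + (-74.68)) = -1375.20

-1375.20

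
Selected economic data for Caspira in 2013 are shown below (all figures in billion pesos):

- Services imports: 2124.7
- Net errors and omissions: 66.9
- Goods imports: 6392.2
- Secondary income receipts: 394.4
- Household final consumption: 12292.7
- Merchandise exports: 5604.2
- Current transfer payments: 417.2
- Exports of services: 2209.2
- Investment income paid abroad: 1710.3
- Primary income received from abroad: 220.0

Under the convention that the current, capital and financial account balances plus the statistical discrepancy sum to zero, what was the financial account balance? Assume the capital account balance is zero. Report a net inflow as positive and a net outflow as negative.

Goods balance = 5604.2 - 6392.2 = -788.0
Services balance = 2209.2 - 2124.7 = 84.5
Trade balance (goods + services) = -788.0 + 84.5 = -703.5
Net primary income = 220.0 - 1710.3 = -1490.3
Net secondary income = 394.4 - 417.2 = -22.8
Current account = -703.5 + (-1490.3) + (-22.8) = -2216.6
Financial account = -(-2216.6 + 66.9) = 2149.7

2149.7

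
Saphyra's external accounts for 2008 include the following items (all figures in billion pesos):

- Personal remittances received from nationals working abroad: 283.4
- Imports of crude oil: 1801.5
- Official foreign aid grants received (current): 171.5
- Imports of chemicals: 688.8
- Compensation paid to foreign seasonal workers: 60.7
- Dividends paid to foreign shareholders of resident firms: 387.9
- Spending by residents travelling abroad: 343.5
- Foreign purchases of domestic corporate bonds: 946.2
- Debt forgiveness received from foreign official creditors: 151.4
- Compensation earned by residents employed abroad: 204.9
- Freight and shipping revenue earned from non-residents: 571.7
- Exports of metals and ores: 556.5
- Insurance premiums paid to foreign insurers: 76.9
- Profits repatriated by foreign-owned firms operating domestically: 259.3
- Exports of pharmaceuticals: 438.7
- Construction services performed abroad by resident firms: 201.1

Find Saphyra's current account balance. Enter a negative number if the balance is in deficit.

Goods: -1801.5 + 556.5 - 688.8 + 438.7 = -1495.1
Services: 571.7 + 201.1 - 343.5 - 76.9 = 352.4
Primary income: -259.3 - 387.9 - 60.7 + 204.9 = -503.0
Secondary income: 171.5 + 283.4 = 454.9
Current account = (-1495.1) + 352.4 + (-503.0) + 454.9 = -1190.8
(Excluded from the current account — financial account: foreign purchases of domestic corporate bonds 946.2; capital account: debt forgiveness received from foreign official creditors 151.4.)

-1190.8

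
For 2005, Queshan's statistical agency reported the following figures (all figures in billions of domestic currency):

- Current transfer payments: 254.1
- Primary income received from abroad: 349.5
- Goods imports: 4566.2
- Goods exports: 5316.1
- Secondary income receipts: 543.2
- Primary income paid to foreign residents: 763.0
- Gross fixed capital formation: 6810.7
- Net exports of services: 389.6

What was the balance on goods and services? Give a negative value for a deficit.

1139.5

Goods balance = 5316.1 - 4566.2 = 749.9
Services balance = 389.6
Trade balance (goods + services) = 749.9 + 389.6 = 1139.5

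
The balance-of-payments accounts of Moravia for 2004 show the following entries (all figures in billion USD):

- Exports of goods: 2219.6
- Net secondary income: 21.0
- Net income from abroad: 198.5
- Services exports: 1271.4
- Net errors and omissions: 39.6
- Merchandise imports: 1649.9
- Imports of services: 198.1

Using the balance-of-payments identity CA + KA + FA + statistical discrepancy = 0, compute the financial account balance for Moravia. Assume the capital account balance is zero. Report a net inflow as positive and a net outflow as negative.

Goods balance = 2219.6 - 1649.9 = 569.7
Services balance = 1271.4 - 198.1 = 1073.3
Trade balance (goods + services) = 569.7 + 1073.3 = 1643.0
Net primary income = 198.5
Net secondary income = 21.0
Current account = 1643.0 + 198.5 + 21.0 = 1862.5
Financial account = -(1862.5 + 39.6) = -1902.1

-1902.1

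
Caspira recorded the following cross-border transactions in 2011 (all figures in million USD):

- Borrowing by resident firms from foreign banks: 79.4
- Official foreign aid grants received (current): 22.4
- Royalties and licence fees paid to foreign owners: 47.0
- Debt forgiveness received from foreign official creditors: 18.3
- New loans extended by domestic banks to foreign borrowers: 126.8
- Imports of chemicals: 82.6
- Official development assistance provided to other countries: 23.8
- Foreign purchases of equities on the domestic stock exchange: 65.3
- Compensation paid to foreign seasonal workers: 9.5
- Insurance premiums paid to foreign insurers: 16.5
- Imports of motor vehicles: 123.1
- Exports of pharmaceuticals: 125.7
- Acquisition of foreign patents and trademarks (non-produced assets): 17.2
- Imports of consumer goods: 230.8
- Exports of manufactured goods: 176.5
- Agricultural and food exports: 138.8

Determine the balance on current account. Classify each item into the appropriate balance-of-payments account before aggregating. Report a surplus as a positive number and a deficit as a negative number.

-69.9

Goods: 176.5 - 82.6 + 138.8 - 230.8 + 125.7 - 123.1 = 4.5
Services: -16.5 - 47.0 = -63.5
Primary income: -9.5
Secondary income: 22.4 - 23.8 = -1.4
Current account = 4.5 + (-63.5) + (-9.5) + (-1.4) = -69.9
(Excluded from the current account — financial account: borrowing by resident firms from foreign banks 79.4, new loans extended by domestic banks to foreign borrowers 126.8, foreign purchases of equities on the domestic stock exchange 65.3; capital account: debt forgiveness received from foreign official creditors 18.3, acquisition of foreign patents and trademarks (non-produced assets) 17.2.)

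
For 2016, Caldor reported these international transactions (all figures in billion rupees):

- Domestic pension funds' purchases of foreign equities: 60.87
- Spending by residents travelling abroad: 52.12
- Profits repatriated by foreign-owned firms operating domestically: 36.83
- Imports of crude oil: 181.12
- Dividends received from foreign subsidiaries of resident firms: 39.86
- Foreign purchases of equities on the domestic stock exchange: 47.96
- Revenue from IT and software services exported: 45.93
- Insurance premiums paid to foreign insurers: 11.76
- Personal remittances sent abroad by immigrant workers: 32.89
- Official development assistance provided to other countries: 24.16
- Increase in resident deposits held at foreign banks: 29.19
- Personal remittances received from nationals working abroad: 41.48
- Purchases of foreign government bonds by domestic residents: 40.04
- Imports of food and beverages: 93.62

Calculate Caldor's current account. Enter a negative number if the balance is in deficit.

-305.23

Goods: -93.62 - 181.12 = -274.74
Services: -52.12 + 45.93 - 11.76 = -17.95
Primary income: 39.86 - 36.83 = 3.03
Secondary income: -24.16 + 41.48 - 32.89 = -15.57
Current account = (-274.74) + (-17.95) + 3.03 + (-15.57) = -305.23
(Excluded from the current account — financial account: domestic pension funds' purchases of foreign equities 60.87, foreign purchases of equities on the domestic stock exchange 47.96, increase in resident deposits held at foreign banks 29.19, purchases of foreign government bonds by domestic residents 40.04.)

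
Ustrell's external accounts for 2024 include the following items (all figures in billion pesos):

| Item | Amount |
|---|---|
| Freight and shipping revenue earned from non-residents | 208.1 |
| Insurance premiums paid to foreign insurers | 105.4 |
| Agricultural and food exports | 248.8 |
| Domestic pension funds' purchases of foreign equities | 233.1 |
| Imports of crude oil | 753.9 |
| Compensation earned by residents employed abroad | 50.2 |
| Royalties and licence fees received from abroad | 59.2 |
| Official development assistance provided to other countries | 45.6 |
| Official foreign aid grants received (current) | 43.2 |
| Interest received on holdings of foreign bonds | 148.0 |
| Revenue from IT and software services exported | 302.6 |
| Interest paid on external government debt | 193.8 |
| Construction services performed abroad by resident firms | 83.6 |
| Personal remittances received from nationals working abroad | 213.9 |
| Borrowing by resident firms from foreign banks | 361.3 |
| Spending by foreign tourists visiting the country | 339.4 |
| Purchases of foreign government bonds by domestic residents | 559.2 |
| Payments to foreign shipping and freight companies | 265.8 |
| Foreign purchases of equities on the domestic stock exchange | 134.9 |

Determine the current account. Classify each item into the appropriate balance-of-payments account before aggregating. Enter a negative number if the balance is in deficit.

Goods: -753.9 + 248.8 = -505.1
Services: 302.6 + 339.4 + 83.6 - 105.4 - 265.8 + 208.1 + 59.2 = 621.7
Primary income: -193.8 + 50.2 + 148.0 = 4.4
Secondary income: 43.2 + 213.9 - 45.6 = 211.5
Current account = (-505.1) + 621.7 + 4.4 + 211.5 = 332.5
(Excluded from the current account — financial account: domestic pension funds' purchases of foreign equities 233.1, borrowing by resident firms from foreign banks 361.3, purchases of foreign government bonds by domestic residents 559.2, foreign purchases of equities on the domestic stock exchange 134.9.)

332.5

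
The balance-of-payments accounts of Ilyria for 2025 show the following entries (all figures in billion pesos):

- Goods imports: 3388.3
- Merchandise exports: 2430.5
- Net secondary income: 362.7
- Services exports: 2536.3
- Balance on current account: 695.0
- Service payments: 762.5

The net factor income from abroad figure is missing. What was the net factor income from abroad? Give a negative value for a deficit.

-483.7

Current account = goods balance + services balance + net primary income + net secondary income
Sum of the known components = 1178.7
Net factor income from abroad = CA - (known components) = 695.0 - 1178.7 = -483.7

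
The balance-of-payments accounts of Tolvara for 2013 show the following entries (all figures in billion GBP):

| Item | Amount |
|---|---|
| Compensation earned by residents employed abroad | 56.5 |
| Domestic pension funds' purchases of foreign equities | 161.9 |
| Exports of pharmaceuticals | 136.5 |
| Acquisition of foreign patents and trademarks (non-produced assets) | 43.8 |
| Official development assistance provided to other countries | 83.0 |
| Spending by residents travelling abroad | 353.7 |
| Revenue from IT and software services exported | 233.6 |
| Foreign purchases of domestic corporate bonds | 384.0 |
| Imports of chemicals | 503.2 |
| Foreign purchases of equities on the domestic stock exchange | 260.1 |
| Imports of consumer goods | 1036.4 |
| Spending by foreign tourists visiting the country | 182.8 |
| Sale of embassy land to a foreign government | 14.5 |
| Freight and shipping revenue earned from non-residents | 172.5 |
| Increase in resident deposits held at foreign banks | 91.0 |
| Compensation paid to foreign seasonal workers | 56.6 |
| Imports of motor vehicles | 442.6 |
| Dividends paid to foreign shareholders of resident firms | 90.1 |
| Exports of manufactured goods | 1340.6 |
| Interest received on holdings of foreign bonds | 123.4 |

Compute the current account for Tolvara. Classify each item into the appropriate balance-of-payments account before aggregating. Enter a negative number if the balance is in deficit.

Goods: -503.2 + 136.5 - 442.6 - 1036.4 + 1340.6 = -505.1
Services: 182.8 + 233.6 + 172.5 - 353.7 = 235.2
Primary income: -90.1 + 56.5 + 123.4 - 56.6 = 33.2
Secondary income: -83.0
Current account = (-505.1) + 235.2 + 33.2 + (-83.0) = -319.7
(Excluded from the current account — financial account: domestic pension funds' purchases of foreign equities 161.9, foreign purchases of domestic corporate bonds 384.0, foreign purchases of equities on the domestic stock exchange 260.1, increase in resident deposits held at foreign banks 91.0; capital account: acquisition of foreign patents and trademarks (non-produced assets) 43.8, sale of embassy land to a foreign government 14.5.)

-319.7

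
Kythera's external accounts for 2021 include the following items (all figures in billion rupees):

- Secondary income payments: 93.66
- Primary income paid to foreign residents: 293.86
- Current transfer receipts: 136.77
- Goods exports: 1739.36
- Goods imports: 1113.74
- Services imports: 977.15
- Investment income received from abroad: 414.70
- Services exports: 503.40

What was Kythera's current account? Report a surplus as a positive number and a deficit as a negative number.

Goods balance = 1739.36 - 1113.74 = 625.62
Services balance = 503.40 - 977.15 = -473.75
Trade balance (goods + services) = 625.62 + (-473.75) = 151.87
Net primary income = 414.70 - 293.86 = 120.84
Net secondary income = 136.77 - 93.66 = 43.11
Current account = 151.87 + 120.84 + 43.11 = 315.82

315.82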